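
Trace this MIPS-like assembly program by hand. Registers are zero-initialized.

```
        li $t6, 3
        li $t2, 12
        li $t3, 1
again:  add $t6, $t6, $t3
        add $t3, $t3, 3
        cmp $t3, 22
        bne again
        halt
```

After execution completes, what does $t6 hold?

after li $t6, 3: $t6=3
after li $t2, 12: $t2=12
after li $t3, 1: $t3=1
after add $t6, $t6, $t3: $t6=3+1=4
after add $t3, $t3, 3: $t3=1+3=4
cmp $t3, 22  (cmp 4,22)
bne again: taken
after add $t6, $t6, $t3: $t6=4+4=8
after add $t3, $t3, 3: $t3=4+3=7
cmp $t3, 22  (cmp 7,22)
bne again: taken
after add $t6, $t6, $t3: $t6=8+7=15
after add $t3, $t3, 3: $t3=7+3=10
cmp $t3, 22  (cmp 10,22)
bne again: taken
after add $t6, $t6, $t3: $t6=15+10=25
after add $t3, $t3, 3: $t3=10+3=13
cmp $t3, 22  (cmp 13,22)
bne again: taken
after add $t6, $t6, $t3: $t6=25+13=38
after add $t3, $t3, 3: $t3=13+3=16
cmp $t3, 22  (cmp 16,22)
bne again: taken
after add $t6, $t6, $t3: $t6=38+16=54
after add $t3, $t3, 3: $t3=16+3=19
cmp $t3, 22  (cmp 19,22)
bne again: taken
after add $t6, $t6, $t3: $t6=54+19=73
after add $t3, $t3, 3: $t3=19+3=22
cmp $t3, 22  (cmp 22,22)
bne again: not taken
halt.

73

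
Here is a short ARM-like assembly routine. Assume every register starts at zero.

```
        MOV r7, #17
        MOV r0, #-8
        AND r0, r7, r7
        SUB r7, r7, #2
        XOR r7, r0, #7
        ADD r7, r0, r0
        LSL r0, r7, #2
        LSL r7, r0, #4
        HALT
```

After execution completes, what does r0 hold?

136

r7=17
r0=-8
r0=17&17=17
r7=17-2=15
r7=17^7=22
r7=17+17=34
r0=34<<2=136
r7=136<<4=2176
halt.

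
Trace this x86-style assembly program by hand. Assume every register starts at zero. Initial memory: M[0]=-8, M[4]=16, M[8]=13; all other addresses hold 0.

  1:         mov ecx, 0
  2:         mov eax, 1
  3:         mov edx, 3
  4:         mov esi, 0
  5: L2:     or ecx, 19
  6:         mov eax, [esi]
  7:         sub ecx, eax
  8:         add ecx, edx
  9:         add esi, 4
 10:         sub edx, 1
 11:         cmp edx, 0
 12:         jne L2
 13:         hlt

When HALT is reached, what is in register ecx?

mov ecx, 0 → ecx=0
mov eax, 1 → eax=1
mov edx, 3 → edx=3
mov esi, 0 → esi=0
or ecx, 19 → ecx=0|19=19
mov eax, [esi] → eax=M[0]=-8
sub ecx, eax → ecx=19-(-8)=27
add ecx, edx → ecx=27+3=30
add esi, 4 → esi=0+4=4
sub edx, 1 → edx=3-1=2
cmp edx, 0  (cmp 2,0)
jne L2: taken
or ecx, 19 → ecx=30|19=31
mov eax, [esi] → eax=M[4]=16
sub ecx, eax → ecx=31-16=15
add ecx, edx → ecx=15+2=17
add esi, 4 → esi=4+4=8
sub edx, 1 → edx=2-1=1
cmp edx, 0  (cmp 1,0)
jne L2: taken
or ecx, 19 → ecx=17|19=19
mov eax, [esi] → eax=M[8]=13
sub ecx, eax → ecx=19-13=6
add ecx, edx → ecx=6+1=7
add esi, 4 → esi=8+4=12
sub edx, 1 → edx=1-1=0
cmp edx, 0  (cmp 0,0)
jne L2: not taken
halt.

7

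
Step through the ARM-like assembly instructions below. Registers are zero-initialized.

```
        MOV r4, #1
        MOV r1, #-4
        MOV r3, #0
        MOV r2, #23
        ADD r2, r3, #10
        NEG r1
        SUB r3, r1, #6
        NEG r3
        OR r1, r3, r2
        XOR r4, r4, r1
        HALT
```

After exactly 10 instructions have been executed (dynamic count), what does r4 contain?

11

r4=1
r1=-4
r3=0
r2=23
r2=0+10=10
r1=-(-4)=4
r3=4-6=-2
r3=-(-2)=2
r1=2|10=10
r4=1^10=11
After step 10: r4 = 11.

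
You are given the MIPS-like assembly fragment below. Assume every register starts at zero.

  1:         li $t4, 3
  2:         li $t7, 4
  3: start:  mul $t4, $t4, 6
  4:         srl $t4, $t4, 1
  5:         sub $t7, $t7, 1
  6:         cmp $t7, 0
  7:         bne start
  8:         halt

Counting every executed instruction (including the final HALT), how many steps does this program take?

23

$t4=3
$t7=4
$t4=3*6=18
$t4=18>>1=9
$t7=4-1=3
cmp $t7, 0  (cmp 3,0)
bne start: taken
$t4=9*6=54
$t4=54>>1=27
$t7=3-1=2
cmp $t7, 0  (cmp 2,0)
bne start: taken
$t4=27*6=162
$t4=162>>1=81
$t7=2-1=1
cmp $t7, 0  (cmp 1,0)
bne start: taken
$t4=81*6=486
$t4=486>>1=243
$t7=1-1=0
cmp $t7, 0  (cmp 0,0)
bne start: not taken
halt.
Total executed instructions: 23.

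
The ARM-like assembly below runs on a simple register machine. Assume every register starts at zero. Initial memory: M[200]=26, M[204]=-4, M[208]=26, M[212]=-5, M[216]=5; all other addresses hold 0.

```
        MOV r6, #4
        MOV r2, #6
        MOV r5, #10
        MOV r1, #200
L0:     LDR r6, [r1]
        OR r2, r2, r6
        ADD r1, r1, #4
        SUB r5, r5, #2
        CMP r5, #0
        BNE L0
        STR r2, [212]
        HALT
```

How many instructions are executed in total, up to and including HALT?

r6=4
r2=6
r5=10
r1=200
r6=M[200]=26
r2=6|26=30
r1=200+4=204
r5=10-2=8
CMP r5, #0  (cmp 8,0)
BNE L0: taken
r6=M[204]=-4
r2=30|(-4)=-2
r1=204+4=208
r5=8-2=6
CMP r5, #0  (cmp 6,0)
BNE L0: taken
r6=M[208]=26
r2=(-2)|26=-2
r1=208+4=212
r5=6-2=4
CMP r5, #0  (cmp 4,0)
BNE L0: taken
r6=M[212]=-5
r2=(-2)|(-5)=-1
r1=212+4=216
r5=4-2=2
CMP r5, #0  (cmp 2,0)
BNE L0: taken
r6=M[216]=5
r2=(-1)|5=-1
r1=216+4=220
r5=2-2=0
CMP r5, #0  (cmp 0,0)
BNE L0: not taken
STR r2, [212] → M[212]=-1
halt.
Total executed instructions: 36.

36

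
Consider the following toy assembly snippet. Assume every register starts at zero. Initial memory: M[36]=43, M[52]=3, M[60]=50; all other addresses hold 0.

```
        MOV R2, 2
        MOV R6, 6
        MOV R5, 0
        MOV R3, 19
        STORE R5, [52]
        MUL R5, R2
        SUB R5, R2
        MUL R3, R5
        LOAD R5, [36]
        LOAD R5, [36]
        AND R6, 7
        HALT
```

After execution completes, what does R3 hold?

-38

after MOV R2, 2: R2=2
after MOV R6, 6: R6=6
after MOV R5, 0: R5=0
after MOV R3, 19: R3=19
STORE R5, [52] → M[52]=0
after MUL R5, R2: R5=0*2=0
after SUB R5, R2: R5=0-2=-2
after MUL R3, R5: R3=19*(-2)=-38
after LOAD R5, [36]: R5=M[36]=43
after LOAD R5, [36]: R5=M[36]=43
after AND R6, 7: R6=6&7=6
halt.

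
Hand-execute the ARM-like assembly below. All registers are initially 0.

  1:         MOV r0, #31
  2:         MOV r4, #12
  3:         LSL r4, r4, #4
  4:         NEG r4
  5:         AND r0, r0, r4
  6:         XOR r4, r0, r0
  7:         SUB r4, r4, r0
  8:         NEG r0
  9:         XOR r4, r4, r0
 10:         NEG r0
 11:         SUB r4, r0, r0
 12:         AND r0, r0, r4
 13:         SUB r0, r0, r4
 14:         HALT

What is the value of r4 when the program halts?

r0=31
r4=12
r4=12<<4=192
r4=-(192)=-192
r0=31&(-192)=0
r4=0^0=0
r4=0-0=0
r0=-(0)=0
r4=0^0=0
r0=-(0)=0
r4=0-0=0
r0=0&0=0
r0=0-0=0
halt.

0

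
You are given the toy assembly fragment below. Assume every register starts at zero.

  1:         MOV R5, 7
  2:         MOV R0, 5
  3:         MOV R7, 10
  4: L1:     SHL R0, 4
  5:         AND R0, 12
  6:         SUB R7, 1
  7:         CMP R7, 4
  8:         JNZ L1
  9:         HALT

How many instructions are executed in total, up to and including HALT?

MOV R5, 7 → R5=7
MOV R0, 5 → R0=5
MOV R7, 10 → R7=10
SHL R0, 4 → R0=5<<4=80
AND R0, 12 → R0=80&12=0
SUB R7, 1 → R7=10-1=9
CMP R7, 4  (cmp 9,4)
JNZ L1: taken
SHL R0, 4 → R0=0<<4=0
AND R0, 12 → R0=0&12=0
SUB R7, 1 → R7=9-1=8
CMP R7, 4  (cmp 8,4)
JNZ L1: taken
SHL R0, 4 → R0=0<<4=0
AND R0, 12 → R0=0&12=0
SUB R7, 1 → R7=8-1=7
CMP R7, 4  (cmp 7,4)
JNZ L1: taken
SHL R0, 4 → R0=0<<4=0
AND R0, 12 → R0=0&12=0
SUB R7, 1 → R7=7-1=6
CMP R7, 4  (cmp 6,4)
JNZ L1: taken
SHL R0, 4 → R0=0<<4=0
AND R0, 12 → R0=0&12=0
SUB R7, 1 → R7=6-1=5
CMP R7, 4  (cmp 5,4)
JNZ L1: taken
SHL R0, 4 → R0=0<<4=0
AND R0, 12 → R0=0&12=0
SUB R7, 1 → R7=5-1=4
CMP R7, 4  (cmp 4,4)
JNZ L1: not taken
halt.
Total executed instructions: 34.

34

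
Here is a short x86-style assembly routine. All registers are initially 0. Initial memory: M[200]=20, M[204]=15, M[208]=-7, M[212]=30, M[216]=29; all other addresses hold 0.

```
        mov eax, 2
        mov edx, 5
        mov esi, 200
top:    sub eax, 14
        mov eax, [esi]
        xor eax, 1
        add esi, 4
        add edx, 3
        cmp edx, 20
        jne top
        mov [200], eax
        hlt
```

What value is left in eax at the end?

28

eax=2
edx=5
esi=200
eax=2-14=-12
eax=M[200]=20
eax=20^1=21
esi=200+4=204
edx=5+3=8
cmp edx, 20  (cmp 8,20)
jne top: taken
eax=21-14=7
eax=M[204]=15
eax=15^1=14
esi=204+4=208
edx=8+3=11
cmp edx, 20  (cmp 11,20)
jne top: taken
eax=14-14=0
eax=M[208]=-7
eax=(-7)^1=-8
esi=208+4=212
edx=11+3=14
cmp edx, 20  (cmp 14,20)
jne top: taken
eax=(-8)-14=-22
eax=M[212]=30
eax=30^1=31
esi=212+4=216
edx=14+3=17
cmp edx, 20  (cmp 17,20)
jne top: taken
eax=31-14=17
eax=M[216]=29
eax=29^1=28
esi=216+4=220
edx=17+3=20
cmp edx, 20  (cmp 20,20)
jne top: not taken
mov [200], eax → M[200]=28
halt.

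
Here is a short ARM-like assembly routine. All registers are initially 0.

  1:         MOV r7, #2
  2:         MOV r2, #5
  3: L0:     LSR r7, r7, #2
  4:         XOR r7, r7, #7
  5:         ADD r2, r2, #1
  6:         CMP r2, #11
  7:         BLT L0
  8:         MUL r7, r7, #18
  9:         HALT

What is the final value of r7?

108

r7=2
r2=5
r7=2>>2=0
r7=0^7=7
r2=5+1=6
CMP r2, #11  (cmp 6,11)
BLT L0: taken
r7=7>>2=1
r7=1^7=6
r2=6+1=7
CMP r2, #11  (cmp 7,11)
BLT L0: taken
r7=6>>2=1
r7=1^7=6
r2=7+1=8
CMP r2, #11  (cmp 8,11)
BLT L0: taken
r7=6>>2=1
r7=1^7=6
r2=8+1=9
CMP r2, #11  (cmp 9,11)
BLT L0: taken
r7=6>>2=1
r7=1^7=6
r2=9+1=10
CMP r2, #11  (cmp 10,11)
BLT L0: taken
r7=6>>2=1
r7=1^7=6
r2=10+1=11
CMP r2, #11  (cmp 11,11)
BLT L0: not taken
r7=6*18=108
halt.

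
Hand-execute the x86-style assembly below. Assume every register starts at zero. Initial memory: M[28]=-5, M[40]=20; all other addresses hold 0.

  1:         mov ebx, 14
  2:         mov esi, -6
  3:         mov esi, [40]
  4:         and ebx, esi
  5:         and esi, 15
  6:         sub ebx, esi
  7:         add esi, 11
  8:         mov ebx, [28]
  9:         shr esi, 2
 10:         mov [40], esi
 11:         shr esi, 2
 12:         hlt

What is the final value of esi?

0

after mov ebx, 14: ebx=14
after mov esi, -6: esi=-6
after mov esi, [40]: esi=M[40]=20
after and ebx, esi: ebx=14&20=4
after and esi, 15: esi=20&15=4
after sub ebx, esi: ebx=4-4=0
after add esi, 11: esi=4+11=15
after mov ebx, [28]: ebx=M[28]=-5
after shr esi, 2: esi=15>>2=3
mov [40], esi → M[40]=3
after shr esi, 2: esi=3>>2=0
halt.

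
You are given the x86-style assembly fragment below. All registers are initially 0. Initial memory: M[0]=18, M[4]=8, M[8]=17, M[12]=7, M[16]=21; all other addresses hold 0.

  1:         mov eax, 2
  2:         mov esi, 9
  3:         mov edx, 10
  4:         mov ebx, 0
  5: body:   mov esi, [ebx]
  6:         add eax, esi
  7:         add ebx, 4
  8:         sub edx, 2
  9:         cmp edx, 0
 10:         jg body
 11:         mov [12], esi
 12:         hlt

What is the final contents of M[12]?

mov eax, 2 → eax=2
mov esi, 9 → esi=9
mov edx, 10 → edx=10
mov ebx, 0 → ebx=0
mov esi, [ebx] → esi=M[0]=18
add eax, esi → eax=2+18=20
add ebx, 4 → ebx=0+4=4
sub edx, 2 → edx=10-2=8
cmp edx, 0  (cmp 8,0)
jg body: taken
mov esi, [ebx] → esi=M[4]=8
add eax, esi → eax=20+8=28
add ebx, 4 → ebx=4+4=8
sub edx, 2 → edx=8-2=6
cmp edx, 0  (cmp 6,0)
jg body: taken
mov esi, [ebx] → esi=M[8]=17
add eax, esi → eax=28+17=45
add ebx, 4 → ebx=8+4=12
sub edx, 2 → edx=6-2=4
cmp edx, 0  (cmp 4,0)
jg body: taken
mov esi, [ebx] → esi=M[12]=7
add eax, esi → eax=45+7=52
add ebx, 4 → ebx=12+4=16
sub edx, 2 → edx=4-2=2
cmp edx, 0  (cmp 2,0)
jg body: taken
mov esi, [ebx] → esi=M[16]=21
add eax, esi → eax=52+21=73
add ebx, 4 → ebx=16+4=20
sub edx, 2 → edx=2-2=0
cmp edx, 0  (cmp 0,0)
jg body: not taken
mov [12], esi → M[12]=21
halt.

21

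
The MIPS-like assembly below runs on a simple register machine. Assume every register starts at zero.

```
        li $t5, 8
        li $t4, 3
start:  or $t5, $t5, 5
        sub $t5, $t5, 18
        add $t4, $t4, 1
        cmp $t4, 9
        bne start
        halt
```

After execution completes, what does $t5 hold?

-83

$t5=8
$t4=3
$t5=8|5=13
$t5=13-18=-5
$t4=3+1=4
cmp $t4, 9  (cmp 4,9)
bne start: taken
$t5=(-5)|5=-1
$t5=(-1)-18=-19
$t4=4+1=5
cmp $t4, 9  (cmp 5,9)
bne start: taken
$t5=(-19)|5=-19
$t5=(-19)-18=-37
$t4=5+1=6
cmp $t4, 9  (cmp 6,9)
bne start: taken
$t5=(-37)|5=-33
$t5=(-33)-18=-51
$t4=6+1=7
cmp $t4, 9  (cmp 7,9)
bne start: taken
$t5=(-51)|5=-51
$t5=(-51)-18=-69
$t4=7+1=8
cmp $t4, 9  (cmp 8,9)
bne start: taken
$t5=(-69)|5=-65
$t5=(-65)-18=-83
$t4=8+1=9
cmp $t4, 9  (cmp 9,9)
bne start: not taken
halt.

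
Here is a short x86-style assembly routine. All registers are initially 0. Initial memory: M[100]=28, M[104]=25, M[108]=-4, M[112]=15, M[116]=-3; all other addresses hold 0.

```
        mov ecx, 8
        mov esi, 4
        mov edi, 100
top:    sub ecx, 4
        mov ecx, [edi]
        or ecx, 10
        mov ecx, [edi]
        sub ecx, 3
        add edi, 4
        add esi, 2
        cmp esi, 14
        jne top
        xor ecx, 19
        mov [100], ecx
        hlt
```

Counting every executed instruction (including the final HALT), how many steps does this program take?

mov ecx, 8 → ecx=8
mov esi, 4 → esi=4
mov edi, 100 → edi=100
sub ecx, 4 → ecx=8-4=4
mov ecx, [edi] → ecx=M[100]=28
or ecx, 10 → ecx=28|10=30
mov ecx, [edi] → ecx=M[100]=28
sub ecx, 3 → ecx=28-3=25
add edi, 4 → edi=100+4=104
add esi, 2 → esi=4+2=6
cmp esi, 14  (cmp 6,14)
jne top: taken
sub ecx, 4 → ecx=25-4=21
mov ecx, [edi] → ecx=M[104]=25
or ecx, 10 → ecx=25|10=27
mov ecx, [edi] → ecx=M[104]=25
sub ecx, 3 → ecx=25-3=22
add edi, 4 → edi=104+4=108
add esi, 2 → esi=6+2=8
cmp esi, 14  (cmp 8,14)
jne top: taken
sub ecx, 4 → ecx=22-4=18
mov ecx, [edi] → ecx=M[108]=-4
or ecx, 10 → ecx=(-4)|10=-2
mov ecx, [edi] → ecx=M[108]=-4
sub ecx, 3 → ecx=(-4)-3=-7
add edi, 4 → edi=108+4=112
add esi, 2 → esi=8+2=10
cmp esi, 14  (cmp 10,14)
jne top: taken
sub ecx, 4 → ecx=(-7)-4=-11
mov ecx, [edi] → ecx=M[112]=15
or ecx, 10 → ecx=15|10=15
mov ecx, [edi] → ecx=M[112]=15
sub ecx, 3 → ecx=15-3=12
add edi, 4 → edi=112+4=116
add esi, 2 → esi=10+2=12
cmp esi, 14  (cmp 12,14)
jne top: taken
sub ecx, 4 → ecx=12-4=8
mov ecx, [edi] → ecx=M[116]=-3
or ecx, 10 → ecx=(-3)|10=-1
mov ecx, [edi] → ecx=M[116]=-3
sub ecx, 3 → ecx=(-3)-3=-6
add edi, 4 → edi=116+4=120
add esi, 2 → esi=12+2=14
cmp esi, 14  (cmp 14,14)
jne top: not taken
xor ecx, 19 → ecx=(-6)^19=-23
mov [100], ecx → M[100]=-23
halt.
Total executed instructions: 51.

51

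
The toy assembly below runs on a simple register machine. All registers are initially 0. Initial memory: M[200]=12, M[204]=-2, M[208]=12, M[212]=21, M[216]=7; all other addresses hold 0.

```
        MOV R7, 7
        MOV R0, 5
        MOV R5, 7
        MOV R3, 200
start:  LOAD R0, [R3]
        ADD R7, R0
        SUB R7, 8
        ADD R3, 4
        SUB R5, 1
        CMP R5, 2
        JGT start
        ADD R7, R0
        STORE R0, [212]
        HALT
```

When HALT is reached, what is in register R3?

220

MOV R7, 7 → R7=7
MOV R0, 5 → R0=5
MOV R5, 7 → R5=7
MOV R3, 200 → R3=200
LOAD R0, [R3] → R0=M[200]=12
ADD R7, R0 → R7=7+12=19
SUB R7, 8 → R7=19-8=11
ADD R3, 4 → R3=200+4=204
SUB R5, 1 → R5=7-1=6
CMP R5, 2  (cmp 6,2)
JGT start: taken
LOAD R0, [R3] → R0=M[204]=-2
ADD R7, R0 → R7=11+(-2)=9
SUB R7, 8 → R7=9-8=1
ADD R3, 4 → R3=204+4=208
SUB R5, 1 → R5=6-1=5
CMP R5, 2  (cmp 5,2)
JGT start: taken
LOAD R0, [R3] → R0=M[208]=12
ADD R7, R0 → R7=1+12=13
SUB R7, 8 → R7=13-8=5
ADD R3, 4 → R3=208+4=212
SUB R5, 1 → R5=5-1=4
CMP R5, 2  (cmp 4,2)
JGT start: taken
LOAD R0, [R3] → R0=M[212]=21
ADD R7, R0 → R7=5+21=26
SUB R7, 8 → R7=26-8=18
ADD R3, 4 → R3=212+4=216
SUB R5, 1 → R5=4-1=3
CMP R5, 2  (cmp 3,2)
JGT start: taken
LOAD R0, [R3] → R0=M[216]=7
ADD R7, R0 → R7=18+7=25
SUB R7, 8 → R7=25-8=17
ADD R3, 4 → R3=216+4=220
SUB R5, 1 → R5=3-1=2
CMP R5, 2  (cmp 2,2)
JGT start: not taken
ADD R7, R0 → R7=17+7=24
STORE R0, [212] → M[212]=7
halt.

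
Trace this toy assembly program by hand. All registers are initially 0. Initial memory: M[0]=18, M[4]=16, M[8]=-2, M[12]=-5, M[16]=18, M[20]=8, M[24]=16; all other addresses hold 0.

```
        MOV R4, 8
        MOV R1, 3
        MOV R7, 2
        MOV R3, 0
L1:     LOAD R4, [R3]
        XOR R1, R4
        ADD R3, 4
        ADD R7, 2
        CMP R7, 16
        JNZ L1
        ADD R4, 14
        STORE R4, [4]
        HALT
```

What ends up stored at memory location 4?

30

MOV R4, 8 → R4=8
MOV R1, 3 → R1=3
MOV R7, 2 → R7=2
MOV R3, 0 → R3=0
LOAD R4, [R3] → R4=M[0]=18
XOR R1, R4 → R1=3^18=17
ADD R3, 4 → R3=0+4=4
ADD R7, 2 → R7=2+2=4
CMP R7, 16  (cmp 4,16)
JNZ L1: taken
LOAD R4, [R3] → R4=M[4]=16
XOR R1, R4 → R1=17^16=1
ADD R3, 4 → R3=4+4=8
ADD R7, 2 → R7=4+2=6
CMP R7, 16  (cmp 6,16)
JNZ L1: taken
LOAD R4, [R3] → R4=M[8]=-2
XOR R1, R4 → R1=1^(-2)=-1
ADD R3, 4 → R3=8+4=12
ADD R7, 2 → R7=6+2=8
CMP R7, 16  (cmp 8,16)
JNZ L1: taken
LOAD R4, [R3] → R4=M[12]=-5
XOR R1, R4 → R1=(-1)^(-5)=4
ADD R3, 4 → R3=12+4=16
ADD R7, 2 → R7=8+2=10
CMP R7, 16  (cmp 10,16)
JNZ L1: taken
LOAD R4, [R3] → R4=M[16]=18
XOR R1, R4 → R1=4^18=22
ADD R3, 4 → R3=16+4=20
ADD R7, 2 → R7=10+2=12
CMP R7, 16  (cmp 12,16)
JNZ L1: taken
LOAD R4, [R3] → R4=M[20]=8
XOR R1, R4 → R1=22^8=30
ADD R3, 4 → R3=20+4=24
ADD R7, 2 → R7=12+2=14
CMP R7, 16  (cmp 14,16)
JNZ L1: taken
LOAD R4, [R3] → R4=M[24]=16
XOR R1, R4 → R1=30^16=14
ADD R3, 4 → R3=24+4=28
ADD R7, 2 → R7=14+2=16
CMP R7, 16  (cmp 16,16)
JNZ L1: not taken
ADD R4, 14 → R4=16+14=30
STORE R4, [4] → M[4]=30
halt.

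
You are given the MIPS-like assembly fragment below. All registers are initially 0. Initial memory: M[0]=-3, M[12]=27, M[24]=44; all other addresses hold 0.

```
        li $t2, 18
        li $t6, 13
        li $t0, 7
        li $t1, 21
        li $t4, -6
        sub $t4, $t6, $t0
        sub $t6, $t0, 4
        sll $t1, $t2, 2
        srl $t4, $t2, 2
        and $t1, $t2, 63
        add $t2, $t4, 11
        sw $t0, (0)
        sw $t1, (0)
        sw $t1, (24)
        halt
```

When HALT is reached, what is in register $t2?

15

after li $t2, 18: $t2=18
after li $t6, 13: $t6=13
after li $t0, 7: $t0=7
after li $t1, 21: $t1=21
after li $t4, -6: $t4=-6
after sub $t4, $t6, $t0: $t4=13-7=6
after sub $t6, $t0, 4: $t6=7-4=3
after sll $t1, $t2, 2: $t1=18<<2=72
after srl $t4, $t2, 2: $t4=18>>2=4
after and $t1, $t2, 63: $t1=18&63=18
after add $t2, $t4, 11: $t2=4+11=15
sw $t0, (0) → M[0]=7
sw $t1, (0) → M[0]=18
sw $t1, (24) → M[24]=18
halt.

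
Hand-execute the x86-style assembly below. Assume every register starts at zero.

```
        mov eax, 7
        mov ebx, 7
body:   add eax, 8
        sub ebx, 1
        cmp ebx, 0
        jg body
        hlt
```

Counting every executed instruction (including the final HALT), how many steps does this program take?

31

eax=7
ebx=7
eax=7+8=15
ebx=7-1=6
cmp ebx, 0  (cmp 6,0)
jg body: taken
eax=15+8=23
ebx=6-1=5
cmp ebx, 0  (cmp 5,0)
jg body: taken
eax=23+8=31
ebx=5-1=4
cmp ebx, 0  (cmp 4,0)
jg body: taken
eax=31+8=39
ebx=4-1=3
cmp ebx, 0  (cmp 3,0)
jg body: taken
eax=39+8=47
ebx=3-1=2
cmp ebx, 0  (cmp 2,0)
jg body: taken
eax=47+8=55
ebx=2-1=1
cmp ebx, 0  (cmp 1,0)
jg body: taken
eax=55+8=63
ebx=1-1=0
cmp ebx, 0  (cmp 0,0)
jg body: not taken
halt.
Total executed instructions: 31.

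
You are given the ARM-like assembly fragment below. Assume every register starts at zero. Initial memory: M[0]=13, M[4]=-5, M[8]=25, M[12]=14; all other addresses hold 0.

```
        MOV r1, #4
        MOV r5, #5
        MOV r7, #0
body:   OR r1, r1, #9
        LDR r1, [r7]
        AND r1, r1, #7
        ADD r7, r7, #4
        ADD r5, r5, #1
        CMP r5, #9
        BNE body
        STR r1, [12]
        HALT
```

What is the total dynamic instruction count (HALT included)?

after MOV r1, #4: r1=4
after MOV r5, #5: r5=5
after MOV r7, #0: r7=0
after OR r1, r1, #9: r1=4|9=13
after LDR r1, [r7]: r1=M[0]=13
after AND r1, r1, #7: r1=13&7=5
after ADD r7, r7, #4: r7=0+4=4
after ADD r5, r5, #1: r5=5+1=6
CMP r5, #9  (cmp 6,9)
BNE body: taken
after OR r1, r1, #9: r1=5|9=13
after LDR r1, [r7]: r1=M[4]=-5
after AND r1, r1, #7: r1=(-5)&7=3
after ADD r7, r7, #4: r7=4+4=8
after ADD r5, r5, #1: r5=6+1=7
CMP r5, #9  (cmp 7,9)
BNE body: taken
after OR r1, r1, #9: r1=3|9=11
after LDR r1, [r7]: r1=M[8]=25
after AND r1, r1, #7: r1=25&7=1
after ADD r7, r7, #4: r7=8+4=12
after ADD r5, r5, #1: r5=7+1=8
CMP r5, #9  (cmp 8,9)
BNE body: taken
after OR r1, r1, #9: r1=1|9=9
after LDR r1, [r7]: r1=M[12]=14
after AND r1, r1, #7: r1=14&7=6
after ADD r7, r7, #4: r7=12+4=16
after ADD r5, r5, #1: r5=8+1=9
CMP r5, #9  (cmp 9,9)
BNE body: not taken
STR r1, [12] → M[12]=6
halt.
Total executed instructions: 33.

33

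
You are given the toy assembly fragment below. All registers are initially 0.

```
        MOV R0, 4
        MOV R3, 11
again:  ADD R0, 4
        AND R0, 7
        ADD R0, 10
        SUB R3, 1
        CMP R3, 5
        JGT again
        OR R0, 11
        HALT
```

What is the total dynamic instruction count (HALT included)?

40

MOV R0, 4 → R0=4
MOV R3, 11 → R3=11
ADD R0, 4 → R0=4+4=8
AND R0, 7 → R0=8&7=0
ADD R0, 10 → R0=0+10=10
SUB R3, 1 → R3=11-1=10
CMP R3, 5  (cmp 10,5)
JGT again: taken
ADD R0, 4 → R0=10+4=14
AND R0, 7 → R0=14&7=6
ADD R0, 10 → R0=6+10=16
SUB R3, 1 → R3=10-1=9
CMP R3, 5  (cmp 9,5)
JGT again: taken
ADD R0, 4 → R0=16+4=20
AND R0, 7 → R0=20&7=4
ADD R0, 10 → R0=4+10=14
SUB R3, 1 → R3=9-1=8
CMP R3, 5  (cmp 8,5)
JGT again: taken
ADD R0, 4 → R0=14+4=18
AND R0, 7 → R0=18&7=2
ADD R0, 10 → R0=2+10=12
SUB R3, 1 → R3=8-1=7
CMP R3, 5  (cmp 7,5)
JGT again: taken
ADD R0, 4 → R0=12+4=16
AND R0, 7 → R0=16&7=0
ADD R0, 10 → R0=0+10=10
SUB R3, 1 → R3=7-1=6
CMP R3, 5  (cmp 6,5)
JGT again: taken
ADD R0, 4 → R0=10+4=14
AND R0, 7 → R0=14&7=6
ADD R0, 10 → R0=6+10=16
SUB R3, 1 → R3=6-1=5
CMP R3, 5  (cmp 5,5)
JGT again: not taken
OR R0, 11 → R0=16|11=27
halt.
Total executed instructions: 40.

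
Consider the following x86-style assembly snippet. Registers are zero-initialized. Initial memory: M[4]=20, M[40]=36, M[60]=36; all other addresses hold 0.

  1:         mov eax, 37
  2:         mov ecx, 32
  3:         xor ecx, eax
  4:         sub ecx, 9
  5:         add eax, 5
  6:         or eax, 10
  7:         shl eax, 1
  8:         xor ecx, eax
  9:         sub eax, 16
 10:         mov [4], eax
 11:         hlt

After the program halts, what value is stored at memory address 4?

eax=37
ecx=32
ecx=32^37=5
ecx=5-9=-4
eax=37+5=42
eax=42|10=42
eax=42<<1=84
ecx=(-4)^84=-88
eax=84-16=68
mov [4], eax → M[4]=68
halt.

68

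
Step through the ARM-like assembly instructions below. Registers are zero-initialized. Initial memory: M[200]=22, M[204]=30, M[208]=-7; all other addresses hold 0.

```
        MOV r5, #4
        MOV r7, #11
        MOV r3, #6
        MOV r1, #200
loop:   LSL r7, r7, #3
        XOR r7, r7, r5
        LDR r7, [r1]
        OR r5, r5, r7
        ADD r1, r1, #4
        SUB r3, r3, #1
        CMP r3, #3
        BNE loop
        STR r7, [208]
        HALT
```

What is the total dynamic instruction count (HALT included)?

30

MOV r5, #4 → r5=4
MOV r7, #11 → r7=11
MOV r3, #6 → r3=6
MOV r1, #200 → r1=200
LSL r7, r7, #3 → r7=11<<3=88
XOR r7, r7, r5 → r7=88^4=92
LDR r7, [r1] → r7=M[200]=22
OR r5, r5, r7 → r5=4|22=22
ADD r1, r1, #4 → r1=200+4=204
SUB r3, r3, #1 → r3=6-1=5
CMP r3, #3  (cmp 5,3)
BNE loop: taken
LSL r7, r7, #3 → r7=22<<3=176
XOR r7, r7, r5 → r7=176^22=166
LDR r7, [r1] → r7=M[204]=30
OR r5, r5, r7 → r5=22|30=30
ADD r1, r1, #4 → r1=204+4=208
SUB r3, r3, #1 → r3=5-1=4
CMP r3, #3  (cmp 4,3)
BNE loop: taken
LSL r7, r7, #3 → r7=30<<3=240
XOR r7, r7, r5 → r7=240^30=238
LDR r7, [r1] → r7=M[208]=-7
OR r5, r5, r7 → r5=30|(-7)=-1
ADD r1, r1, #4 → r1=208+4=212
SUB r3, r3, #1 → r3=4-1=3
CMP r3, #3  (cmp 3,3)
BNE loop: not taken
STR r7, [208] → M[208]=-7
halt.
Total executed instructions: 30.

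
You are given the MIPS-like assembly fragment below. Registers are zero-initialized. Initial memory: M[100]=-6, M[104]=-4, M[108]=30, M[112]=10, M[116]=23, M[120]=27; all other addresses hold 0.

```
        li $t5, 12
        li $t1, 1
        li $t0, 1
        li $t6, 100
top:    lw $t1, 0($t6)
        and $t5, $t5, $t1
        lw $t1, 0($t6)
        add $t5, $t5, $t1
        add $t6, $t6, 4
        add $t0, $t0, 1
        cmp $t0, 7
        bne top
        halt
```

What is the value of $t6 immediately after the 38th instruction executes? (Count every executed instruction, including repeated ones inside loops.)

116

after li $t5, 12: $t5=12
after li $t1, 1: $t1=1
after li $t0, 1: $t0=1
after li $t6, 100: $t6=100
after lw $t1, 0($t6): $t1=M[100]=-6
after and $t5, $t5, $t1: $t5=12&(-6)=8
after lw $t1, 0($t6): $t1=M[100]=-6
after add $t5, $t5, $t1: $t5=8+(-6)=2
after add $t6, $t6, 4: $t6=100+4=104
after add $t0, $t0, 1: $t0=1+1=2
cmp $t0, 7  (cmp 2,7)
bne top: taken
after lw $t1, 0($t6): $t1=M[104]=-4
after and $t5, $t5, $t1: $t5=2&(-4)=0
after lw $t1, 0($t6): $t1=M[104]=-4
after add $t5, $t5, $t1: $t5=0+(-4)=-4
after add $t6, $t6, 4: $t6=104+4=108
after add $t0, $t0, 1: $t0=2+1=3
cmp $t0, 7  (cmp 3,7)
bne top: taken
after lw $t1, 0($t6): $t1=M[108]=30
after and $t5, $t5, $t1: $t5=(-4)&30=28
after lw $t1, 0($t6): $t1=M[108]=30
after add $t5, $t5, $t1: $t5=28+30=58
after add $t6, $t6, 4: $t6=108+4=112
after add $t0, $t0, 1: $t0=3+1=4
cmp $t0, 7  (cmp 4,7)
bne top: taken
after lw $t1, 0($t6): $t1=M[112]=10
after and $t5, $t5, $t1: $t5=58&10=10
after lw $t1, 0($t6): $t1=M[112]=10
after add $t5, $t5, $t1: $t5=10+10=20
after add $t6, $t6, 4: $t6=112+4=116
after add $t0, $t0, 1: $t0=4+1=5
cmp $t0, 7  (cmp 5,7)
bne top: taken
after lw $t1, 0($t6): $t1=M[116]=23
after and $t5, $t5, $t1: $t5=20&23=20
After step 38: $t6 = 116.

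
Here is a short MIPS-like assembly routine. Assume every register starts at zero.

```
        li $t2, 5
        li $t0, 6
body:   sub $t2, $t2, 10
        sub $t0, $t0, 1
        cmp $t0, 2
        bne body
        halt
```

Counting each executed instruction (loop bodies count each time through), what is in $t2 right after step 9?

after li $t2, 5: $t2=5
after li $t0, 6: $t0=6
after sub $t2, $t2, 10: $t2=5-10=-5
after sub $t0, $t0, 1: $t0=6-1=5
cmp $t0, 2  (cmp 5,2)
bne body: taken
after sub $t2, $t2, 10: $t2=(-5)-10=-15
after sub $t0, $t0, 1: $t0=5-1=4
cmp $t0, 2  (cmp 4,2)
After step 9: $t2 = -15.

-15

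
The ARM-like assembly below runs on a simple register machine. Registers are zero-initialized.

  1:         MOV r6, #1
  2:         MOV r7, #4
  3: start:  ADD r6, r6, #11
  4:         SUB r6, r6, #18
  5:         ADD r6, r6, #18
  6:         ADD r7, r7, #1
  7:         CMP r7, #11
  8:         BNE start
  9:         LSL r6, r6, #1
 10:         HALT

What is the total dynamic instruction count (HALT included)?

r6=1
r7=4
r6=1+11=12
r6=12-18=-6
r6=(-6)+18=12
r7=4+1=5
CMP r7, #11  (cmp 5,11)
BNE start: taken
r6=12+11=23
r6=23-18=5
r6=5+18=23
r7=5+1=6
CMP r7, #11  (cmp 6,11)
BNE start: taken
r6=23+11=34
r6=34-18=16
r6=16+18=34
r7=6+1=7
CMP r7, #11  (cmp 7,11)
BNE start: taken
r6=34+11=45
r6=45-18=27
r6=27+18=45
r7=7+1=8
CMP r7, #11  (cmp 8,11)
BNE start: taken
r6=45+11=56
r6=56-18=38
r6=38+18=56
r7=8+1=9
CMP r7, #11  (cmp 9,11)
BNE start: taken
r6=56+11=67
r6=67-18=49
r6=49+18=67
r7=9+1=10
CMP r7, #11  (cmp 10,11)
BNE start: taken
r6=67+11=78
r6=78-18=60
r6=60+18=78
r7=10+1=11
CMP r7, #11  (cmp 11,11)
BNE start: not taken
r6=78<<1=156
halt.
Total executed instructions: 46.

46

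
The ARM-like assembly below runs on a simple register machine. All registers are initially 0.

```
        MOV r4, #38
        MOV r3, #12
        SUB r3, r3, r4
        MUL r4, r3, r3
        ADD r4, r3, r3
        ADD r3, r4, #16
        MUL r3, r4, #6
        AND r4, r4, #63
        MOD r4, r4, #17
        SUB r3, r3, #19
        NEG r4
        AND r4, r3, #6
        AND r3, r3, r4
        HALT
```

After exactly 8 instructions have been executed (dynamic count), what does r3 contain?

-312

r4=38
r3=12
r3=12-38=-26
r4=(-26)*(-26)=676
r4=(-26)+(-26)=-52
r3=(-52)+16=-36
r3=(-52)*6=-312
r4=(-52)&63=12
After step 8: r3 = -312.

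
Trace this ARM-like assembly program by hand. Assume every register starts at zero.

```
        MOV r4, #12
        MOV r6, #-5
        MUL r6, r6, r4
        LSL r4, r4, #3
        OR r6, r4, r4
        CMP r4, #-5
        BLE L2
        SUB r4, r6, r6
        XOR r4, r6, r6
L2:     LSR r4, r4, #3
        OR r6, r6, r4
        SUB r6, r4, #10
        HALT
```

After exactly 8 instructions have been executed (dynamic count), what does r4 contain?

0

after MOV r4, #12: r4=12
after MOV r6, #-5: r6=-5
after MUL r6, r6, r4: r6=(-5)*12=-60
after LSL r4, r4, #3: r4=12<<3=96
after OR r6, r4, r4: r6=96|96=96
CMP r4, #-5  (cmp 96,-5)
BLE L2: not taken
after SUB r4, r6, r6: r4=96-96=0
After step 8: r4 = 0.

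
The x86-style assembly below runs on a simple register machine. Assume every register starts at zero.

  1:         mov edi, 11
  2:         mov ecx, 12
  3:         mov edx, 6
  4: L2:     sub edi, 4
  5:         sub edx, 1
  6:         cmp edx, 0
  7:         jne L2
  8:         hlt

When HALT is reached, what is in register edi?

-13

after mov edi, 11: edi=11
after mov ecx, 12: ecx=12
after mov edx, 6: edx=6
after sub edi, 4: edi=11-4=7
after sub edx, 1: edx=6-1=5
cmp edx, 0  (cmp 5,0)
jne L2: taken
after sub edi, 4: edi=7-4=3
after sub edx, 1: edx=5-1=4
cmp edx, 0  (cmp 4,0)
jne L2: taken
after sub edi, 4: edi=3-4=-1
after sub edx, 1: edx=4-1=3
cmp edx, 0  (cmp 3,0)
jne L2: taken
after sub edi, 4: edi=(-1)-4=-5
after sub edx, 1: edx=3-1=2
cmp edx, 0  (cmp 2,0)
jne L2: taken
after sub edi, 4: edi=(-5)-4=-9
after sub edx, 1: edx=2-1=1
cmp edx, 0  (cmp 1,0)
jne L2: taken
after sub edi, 4: edi=(-9)-4=-13
after sub edx, 1: edx=1-1=0
cmp edx, 0  (cmp 0,0)
jne L2: not taken
halt.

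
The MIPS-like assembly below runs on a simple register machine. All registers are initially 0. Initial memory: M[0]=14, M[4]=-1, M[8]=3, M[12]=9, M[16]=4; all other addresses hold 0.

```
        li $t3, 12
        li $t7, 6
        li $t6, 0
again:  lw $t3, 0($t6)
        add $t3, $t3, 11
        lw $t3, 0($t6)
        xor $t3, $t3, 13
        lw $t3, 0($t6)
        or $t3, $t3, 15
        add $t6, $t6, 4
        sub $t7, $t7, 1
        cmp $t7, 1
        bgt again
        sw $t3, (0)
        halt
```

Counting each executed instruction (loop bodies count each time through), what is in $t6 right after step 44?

li $t3, 12 → $t3=12
li $t7, 6 → $t7=6
li $t6, 0 → $t6=0
lw $t3, 0($t6) → $t3=M[0]=14
add $t3, $t3, 11 → $t3=14+11=25
lw $t3, 0($t6) → $t3=M[0]=14
xor $t3, $t3, 13 → $t3=14^13=3
lw $t3, 0($t6) → $t3=M[0]=14
or $t3, $t3, 15 → $t3=14|15=15
add $t6, $t6, 4 → $t6=0+4=4
sub $t7, $t7, 1 → $t7=6-1=5
cmp $t7, 1  (cmp 5,1)
bgt again: taken
lw $t3, 0($t6) → $t3=M[4]=-1
add $t3, $t3, 11 → $t3=(-1)+11=10
lw $t3, 0($t6) → $t3=M[4]=-1
xor $t3, $t3, 13 → $t3=(-1)^13=-14
lw $t3, 0($t6) → $t3=M[4]=-1
or $t3, $t3, 15 → $t3=(-1)|15=-1
add $t6, $t6, 4 → $t6=4+4=8
sub $t7, $t7, 1 → $t7=5-1=4
cmp $t7, 1  (cmp 4,1)
bgt again: taken
lw $t3, 0($t6) → $t3=M[8]=3
add $t3, $t3, 11 → $t3=3+11=14
lw $t3, 0($t6) → $t3=M[8]=3
xor $t3, $t3, 13 → $t3=3^13=14
lw $t3, 0($t6) → $t3=M[8]=3
or $t3, $t3, 15 → $t3=3|15=15
add $t6, $t6, 4 → $t6=8+4=12
sub $t7, $t7, 1 → $t7=4-1=3
cmp $t7, 1  (cmp 3,1)
bgt again: taken
lw $t3, 0($t6) → $t3=M[12]=9
add $t3, $t3, 11 → $t3=9+11=20
lw $t3, 0($t6) → $t3=M[12]=9
xor $t3, $t3, 13 → $t3=9^13=4
lw $t3, 0($t6) → $t3=M[12]=9
or $t3, $t3, 15 → $t3=9|15=15
add $t6, $t6, 4 → $t6=12+4=16
sub $t7, $t7, 1 → $t7=3-1=2
cmp $t7, 1  (cmp 2,1)
bgt again: taken
lw $t3, 0($t6) → $t3=M[16]=4
After step 44: $t6 = 16.

16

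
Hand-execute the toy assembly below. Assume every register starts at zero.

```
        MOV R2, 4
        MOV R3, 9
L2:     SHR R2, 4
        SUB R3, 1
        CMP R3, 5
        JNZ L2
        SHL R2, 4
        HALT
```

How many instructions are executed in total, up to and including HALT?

20

R2=4
R3=9
R2=4>>4=0
R3=9-1=8
CMP R3, 5  (cmp 8,5)
JNZ L2: taken
R2=0>>4=0
R3=8-1=7
CMP R3, 5  (cmp 7,5)
JNZ L2: taken
R2=0>>4=0
R3=7-1=6
CMP R3, 5  (cmp 6,5)
JNZ L2: taken
R2=0>>4=0
R3=6-1=5
CMP R3, 5  (cmp 5,5)
JNZ L2: not taken
R2=0<<4=0
halt.
Total executed instructions: 20.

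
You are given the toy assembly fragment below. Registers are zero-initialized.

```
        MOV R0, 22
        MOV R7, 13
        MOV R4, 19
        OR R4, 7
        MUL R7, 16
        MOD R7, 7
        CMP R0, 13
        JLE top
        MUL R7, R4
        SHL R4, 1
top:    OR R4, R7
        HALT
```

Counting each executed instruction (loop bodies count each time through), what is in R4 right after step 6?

23

after MOV R0, 22: R0=22
after MOV R7, 13: R7=13
after MOV R4, 19: R4=19
after OR R4, 7: R4=19|7=23
after MUL R7, 16: R7=13*16=208
after MOD R7, 7: R7=208%7=5
After step 6: R4 = 23.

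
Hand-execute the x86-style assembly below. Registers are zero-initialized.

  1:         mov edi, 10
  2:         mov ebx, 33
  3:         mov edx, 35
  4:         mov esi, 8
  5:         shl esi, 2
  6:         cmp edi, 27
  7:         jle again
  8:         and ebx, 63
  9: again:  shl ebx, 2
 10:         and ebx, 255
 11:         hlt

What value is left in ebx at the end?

132

edi=10
ebx=33
edx=35
esi=8
esi=8<<2=32
cmp edi, 27  (cmp 10,27)
jle again: taken
ebx=33<<2=132
ebx=132&255=132
halt.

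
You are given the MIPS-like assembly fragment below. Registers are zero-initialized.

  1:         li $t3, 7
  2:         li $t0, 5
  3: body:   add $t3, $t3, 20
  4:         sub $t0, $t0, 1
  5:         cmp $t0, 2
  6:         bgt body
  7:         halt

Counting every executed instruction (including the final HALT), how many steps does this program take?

15

after li $t3, 7: $t3=7
after li $t0, 5: $t0=5
after add $t3, $t3, 20: $t3=7+20=27
after sub $t0, $t0, 1: $t0=5-1=4
cmp $t0, 2  (cmp 4,2)
bgt body: taken
after add $t3, $t3, 20: $t3=27+20=47
after sub $t0, $t0, 1: $t0=4-1=3
cmp $t0, 2  (cmp 3,2)
bgt body: taken
after add $t3, $t3, 20: $t3=47+20=67
after sub $t0, $t0, 1: $t0=3-1=2
cmp $t0, 2  (cmp 2,2)
bgt body: not taken
halt.
Total executed instructions: 15.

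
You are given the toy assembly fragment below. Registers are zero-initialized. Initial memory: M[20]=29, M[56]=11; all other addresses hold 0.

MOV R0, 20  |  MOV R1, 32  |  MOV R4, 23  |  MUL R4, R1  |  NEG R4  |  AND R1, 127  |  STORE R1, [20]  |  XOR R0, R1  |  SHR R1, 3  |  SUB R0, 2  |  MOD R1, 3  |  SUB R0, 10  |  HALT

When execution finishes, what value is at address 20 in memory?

R0=20
R1=32
R4=23
R4=23*32=736
R4=-(736)=-736
R1=32&127=32
STORE R1, [20] → M[20]=32
R0=20^32=52
R1=32>>3=4
R0=52-2=50
R1=4%3=1
R0=50-10=40
halt.

32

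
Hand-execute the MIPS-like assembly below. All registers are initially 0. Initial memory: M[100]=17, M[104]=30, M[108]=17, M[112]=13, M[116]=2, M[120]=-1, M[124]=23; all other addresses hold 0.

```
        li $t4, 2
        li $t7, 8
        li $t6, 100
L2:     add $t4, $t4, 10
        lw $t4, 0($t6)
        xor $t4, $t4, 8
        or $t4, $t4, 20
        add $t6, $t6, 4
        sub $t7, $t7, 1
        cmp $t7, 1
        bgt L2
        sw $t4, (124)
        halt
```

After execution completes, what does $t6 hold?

128

after li $t4, 2: $t4=2
after li $t7, 8: $t7=8
after li $t6, 100: $t6=100
after add $t4, $t4, 10: $t4=2+10=12
after lw $t4, 0($t6): $t4=M[100]=17
after xor $t4, $t4, 8: $t4=17^8=25
after or $t4, $t4, 20: $t4=25|20=29
after add $t6, $t6, 4: $t6=100+4=104
after sub $t7, $t7, 1: $t7=8-1=7
cmp $t7, 1  (cmp 7,1)
bgt L2: taken
after add $t4, $t4, 10: $t4=29+10=39
after lw $t4, 0($t6): $t4=M[104]=30
after xor $t4, $t4, 8: $t4=30^8=22
after or $t4, $t4, 20: $t4=22|20=22
after add $t6, $t6, 4: $t6=104+4=108
after sub $t7, $t7, 1: $t7=7-1=6
cmp $t7, 1  (cmp 6,1)
bgt L2: taken
after add $t4, $t4, 10: $t4=22+10=32
after lw $t4, 0($t6): $t4=M[108]=17
after xor $t4, $t4, 8: $t4=17^8=25
after or $t4, $t4, 20: $t4=25|20=29
after add $t6, $t6, 4: $t6=108+4=112
after sub $t7, $t7, 1: $t7=6-1=5
cmp $t7, 1  (cmp 5,1)
bgt L2: taken
after add $t4, $t4, 10: $t4=29+10=39
after lw $t4, 0($t6): $t4=M[112]=13
after xor $t4, $t4, 8: $t4=13^8=5
after or $t4, $t4, 20: $t4=5|20=21
after add $t6, $t6, 4: $t6=112+4=116
after sub $t7, $t7, 1: $t7=5-1=4
cmp $t7, 1  (cmp 4,1)
bgt L2: taken
after add $t4, $t4, 10: $t4=21+10=31
after lw $t4, 0($t6): $t4=M[116]=2
after xor $t4, $t4, 8: $t4=2^8=10
after or $t4, $t4, 20: $t4=10|20=30
after add $t6, $t6, 4: $t6=116+4=120
after sub $t7, $t7, 1: $t7=4-1=3
cmp $t7, 1  (cmp 3,1)
bgt L2: taken
after add $t4, $t4, 10: $t4=30+10=40
after lw $t4, 0($t6): $t4=M[120]=-1
after xor $t4, $t4, 8: $t4=(-1)^8=-9
after or $t4, $t4, 20: $t4=(-9)|20=-9
after add $t6, $t6, 4: $t6=120+4=124
after sub $t7, $t7, 1: $t7=3-1=2
cmp $t7, 1  (cmp 2,1)
bgt L2: taken
after add $t4, $t4, 10: $t4=(-9)+10=1
after lw $t4, 0($t6): $t4=M[124]=23
after xor $t4, $t4, 8: $t4=23^8=31
after or $t4, $t4, 20: $t4=31|20=31
after add $t6, $t6, 4: $t6=124+4=128
after sub $t7, $t7, 1: $t7=2-1=1
cmp $t7, 1  (cmp 1,1)
bgt L2: not taken
sw $t4, (124) → M[124]=31
halt.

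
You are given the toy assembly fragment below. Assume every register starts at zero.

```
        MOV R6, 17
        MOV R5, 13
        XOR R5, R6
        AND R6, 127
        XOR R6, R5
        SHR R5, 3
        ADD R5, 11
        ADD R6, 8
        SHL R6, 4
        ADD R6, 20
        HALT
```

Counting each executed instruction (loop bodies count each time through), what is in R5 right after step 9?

R6=17
R5=13
R5=13^17=28
R6=17&127=17
R6=17^28=13
R5=28>>3=3
R5=3+11=14
R6=13+8=21
R6=21<<4=336
After step 9: R5 = 14.

14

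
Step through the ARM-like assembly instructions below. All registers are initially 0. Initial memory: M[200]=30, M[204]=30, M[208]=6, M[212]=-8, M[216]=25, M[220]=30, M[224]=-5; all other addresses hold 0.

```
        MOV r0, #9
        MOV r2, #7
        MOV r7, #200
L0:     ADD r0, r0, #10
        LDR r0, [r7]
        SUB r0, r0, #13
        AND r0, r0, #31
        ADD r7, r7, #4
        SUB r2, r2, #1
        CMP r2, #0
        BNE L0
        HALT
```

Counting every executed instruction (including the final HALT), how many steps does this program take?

60

after MOV r0, #9: r0=9
after MOV r2, #7: r2=7
after MOV r7, #200: r7=200
after ADD r0, r0, #10: r0=9+10=19
after LDR r0, [r7]: r0=M[200]=30
after SUB r0, r0, #13: r0=30-13=17
after AND r0, r0, #31: r0=17&31=17
after ADD r7, r7, #4: r7=200+4=204
after SUB r2, r2, #1: r2=7-1=6
CMP r2, #0  (cmp 6,0)
BNE L0: taken
after ADD r0, r0, #10: r0=17+10=27
after LDR r0, [r7]: r0=M[204]=30
after SUB r0, r0, #13: r0=30-13=17
after AND r0, r0, #31: r0=17&31=17
after ADD r7, r7, #4: r7=204+4=208
after SUB r2, r2, #1: r2=6-1=5
CMP r2, #0  (cmp 5,0)
BNE L0: taken
after ADD r0, r0, #10: r0=17+10=27
after LDR r0, [r7]: r0=M[208]=6
after SUB r0, r0, #13: r0=6-13=-7
after AND r0, r0, #31: r0=(-7)&31=25
after ADD r7, r7, #4: r7=208+4=212
after SUB r2, r2, #1: r2=5-1=4
CMP r2, #0  (cmp 4,0)
BNE L0: taken
after ADD r0, r0, #10: r0=25+10=35
after LDR r0, [r7]: r0=M[212]=-8
after SUB r0, r0, #13: r0=(-8)-13=-21
after AND r0, r0, #31: r0=(-21)&31=11
after ADD r7, r7, #4: r7=212+4=216
after SUB r2, r2, #1: r2=4-1=3
CMP r2, #0  (cmp 3,0)
BNE L0: taken
after ADD r0, r0, #10: r0=11+10=21
after LDR r0, [r7]: r0=M[216]=25
after SUB r0, r0, #13: r0=25-13=12
after AND r0, r0, #31: r0=12&31=12
after ADD r7, r7, #4: r7=216+4=220
after SUB r2, r2, #1: r2=3-1=2
CMP r2, #0  (cmp 2,0)
BNE L0: taken
after ADD r0, r0, #10: r0=12+10=22
after LDR r0, [r7]: r0=M[220]=30
after SUB r0, r0, #13: r0=30-13=17
after AND r0, r0, #31: r0=17&31=17
after ADD r7, r7, #4: r7=220+4=224
after SUB r2, r2, #1: r2=2-1=1
CMP r2, #0  (cmp 1,0)
BNE L0: taken
after ADD r0, r0, #10: r0=17+10=27
after LDR r0, [r7]: r0=M[224]=-5
after SUB r0, r0, #13: r0=(-5)-13=-18
after AND r0, r0, #31: r0=(-18)&31=14
after ADD r7, r7, #4: r7=224+4=228
after SUB r2, r2, #1: r2=1-1=0
CMP r2, #0  (cmp 0,0)
BNE L0: not taken
halt.
Total executed instructions: 60.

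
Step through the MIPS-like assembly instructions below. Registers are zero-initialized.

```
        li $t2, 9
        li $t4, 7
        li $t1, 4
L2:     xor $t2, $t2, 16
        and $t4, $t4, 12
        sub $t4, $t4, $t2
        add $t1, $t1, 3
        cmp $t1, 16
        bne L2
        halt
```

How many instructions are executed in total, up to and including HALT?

28

$t2=9
$t4=7
$t1=4
$t2=9^16=25
$t4=7&12=4
$t4=4-25=-21
$t1=4+3=7
cmp $t1, 16  (cmp 7,16)
bne L2: taken
$t2=25^16=9
$t4=(-21)&12=8
$t4=8-9=-1
$t1=7+3=10
cmp $t1, 16  (cmp 10,16)
bne L2: taken
$t2=9^16=25
$t4=(-1)&12=12
$t4=12-25=-13
$t1=10+3=13
cmp $t1, 16  (cmp 13,16)
bne L2: taken
$t2=25^16=9
$t4=(-13)&12=0
$t4=0-9=-9
$t1=13+3=16
cmp $t1, 16  (cmp 16,16)
bne L2: not taken
halt.
Total executed instructions: 28.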